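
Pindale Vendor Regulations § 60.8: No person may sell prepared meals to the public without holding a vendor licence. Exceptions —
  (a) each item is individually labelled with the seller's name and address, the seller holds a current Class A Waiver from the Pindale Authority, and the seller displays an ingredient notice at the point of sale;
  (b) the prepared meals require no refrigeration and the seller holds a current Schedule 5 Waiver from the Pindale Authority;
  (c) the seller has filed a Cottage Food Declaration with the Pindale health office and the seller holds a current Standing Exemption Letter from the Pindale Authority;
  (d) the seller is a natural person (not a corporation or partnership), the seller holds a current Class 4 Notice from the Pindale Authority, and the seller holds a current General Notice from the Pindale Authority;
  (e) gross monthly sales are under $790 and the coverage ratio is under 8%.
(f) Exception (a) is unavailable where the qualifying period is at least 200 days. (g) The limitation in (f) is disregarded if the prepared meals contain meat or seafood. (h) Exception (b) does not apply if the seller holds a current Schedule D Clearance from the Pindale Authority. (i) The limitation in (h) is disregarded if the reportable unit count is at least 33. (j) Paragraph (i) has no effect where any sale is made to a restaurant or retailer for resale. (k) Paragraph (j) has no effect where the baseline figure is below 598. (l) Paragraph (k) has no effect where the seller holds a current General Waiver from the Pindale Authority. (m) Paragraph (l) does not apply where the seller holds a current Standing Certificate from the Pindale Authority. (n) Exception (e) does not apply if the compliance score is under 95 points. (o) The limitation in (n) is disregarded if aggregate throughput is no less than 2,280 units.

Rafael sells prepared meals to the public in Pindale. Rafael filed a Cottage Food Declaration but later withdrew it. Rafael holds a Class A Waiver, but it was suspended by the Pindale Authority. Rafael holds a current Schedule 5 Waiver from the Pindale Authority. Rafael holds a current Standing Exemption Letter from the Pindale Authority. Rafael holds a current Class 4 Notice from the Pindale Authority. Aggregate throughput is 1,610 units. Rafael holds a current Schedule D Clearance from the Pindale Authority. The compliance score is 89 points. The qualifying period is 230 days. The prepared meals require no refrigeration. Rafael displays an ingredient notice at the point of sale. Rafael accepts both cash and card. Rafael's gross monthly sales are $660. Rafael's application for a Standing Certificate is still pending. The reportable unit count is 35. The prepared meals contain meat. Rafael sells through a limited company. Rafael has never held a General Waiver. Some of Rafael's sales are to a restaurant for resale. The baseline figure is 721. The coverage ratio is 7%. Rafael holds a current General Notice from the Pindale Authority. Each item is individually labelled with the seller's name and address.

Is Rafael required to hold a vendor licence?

Yes — Rafael must hold a vendor licence.

Exception (a) does not apply: there is no Class A Waiver in force.
Exception (b) is satisfied on its face — the prepared meals are shelf-stable; a current Schedule 5 Waiver is held. But applying paragraphs (h)–(m): (h) operates against (b): a current Schedule D Clearance is held. (i) would limit (h) — the reportable unit count is 35, meeting the 33 threshold — but (j) sets (i) aside: (j) operates against (i): some sales are to a restaurant for resale. (k), which would lift (j), is inapplicable — the baseline figure is 721, not below 598. Exception (b) does not apply.
Exception (c) fails — the Cottage Food Declaration was withdrawn.
Exception (d) fails — the seller operates through a limited company.
Exception (e) is satisfied on its face — gross monthly sales are $660, under the $790 limit; the coverage ratio is 7%, under the 8% limit. But applying paragraphs (n)–(o): (n) applies — the compliance score is 89 points, under the 95 points limit. (o) is not triggered (aggregate throughput is 1,610 units, short of 2,280 units), so (n) stands. (e) is therefore removed.
No exception displaces § 60.8.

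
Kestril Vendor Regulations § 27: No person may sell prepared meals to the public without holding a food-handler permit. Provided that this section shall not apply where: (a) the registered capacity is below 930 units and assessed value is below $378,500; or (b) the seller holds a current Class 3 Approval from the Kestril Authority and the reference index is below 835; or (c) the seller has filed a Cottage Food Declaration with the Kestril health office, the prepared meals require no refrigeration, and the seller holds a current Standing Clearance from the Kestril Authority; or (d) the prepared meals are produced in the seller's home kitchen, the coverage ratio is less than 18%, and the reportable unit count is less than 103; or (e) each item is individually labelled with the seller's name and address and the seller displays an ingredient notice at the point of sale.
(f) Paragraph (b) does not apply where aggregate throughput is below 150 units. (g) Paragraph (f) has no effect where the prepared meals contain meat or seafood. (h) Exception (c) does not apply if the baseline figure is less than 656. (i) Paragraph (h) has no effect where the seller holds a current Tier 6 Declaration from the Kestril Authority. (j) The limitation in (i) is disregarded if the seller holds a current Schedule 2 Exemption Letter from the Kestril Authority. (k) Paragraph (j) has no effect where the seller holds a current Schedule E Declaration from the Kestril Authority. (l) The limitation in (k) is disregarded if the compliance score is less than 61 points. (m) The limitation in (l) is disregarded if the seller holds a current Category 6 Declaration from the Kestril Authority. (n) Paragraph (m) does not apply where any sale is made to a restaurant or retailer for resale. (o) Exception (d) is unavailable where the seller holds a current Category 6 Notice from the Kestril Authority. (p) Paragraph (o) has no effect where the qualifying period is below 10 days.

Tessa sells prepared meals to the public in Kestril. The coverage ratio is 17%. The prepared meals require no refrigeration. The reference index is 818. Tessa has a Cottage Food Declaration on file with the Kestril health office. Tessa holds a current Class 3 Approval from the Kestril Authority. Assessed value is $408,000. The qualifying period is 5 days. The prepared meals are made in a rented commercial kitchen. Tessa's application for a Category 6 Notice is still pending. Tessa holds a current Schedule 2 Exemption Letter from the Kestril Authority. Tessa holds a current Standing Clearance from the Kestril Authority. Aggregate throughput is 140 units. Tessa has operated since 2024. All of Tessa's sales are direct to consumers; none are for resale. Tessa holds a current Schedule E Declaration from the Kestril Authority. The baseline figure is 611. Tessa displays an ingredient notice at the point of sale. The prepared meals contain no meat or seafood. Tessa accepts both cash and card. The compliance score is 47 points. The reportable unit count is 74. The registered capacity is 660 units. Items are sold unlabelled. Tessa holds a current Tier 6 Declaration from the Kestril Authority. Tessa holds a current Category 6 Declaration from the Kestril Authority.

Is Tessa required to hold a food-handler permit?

Exception (a) fails — assessed value is $408,000, not below $378,500.
Exception (b)'s conditions are all satisfied: a current Class 3 Approval is held; the reference index is 818, below the 835 limit. But: (f) operates against (b): aggregate throughput is 140 units, below the 150 units limit. (g), which would lift (f), is not engaged — the prepared meals contain no meat or seafood. So (b) is unavailable.
Exception (c) is satisfied on its face — a Cottage Food Declaration is on file; the prepared meals are shelf-stable; a current Standing Clearance is held. Applying paragraphs (h)–(n): (h) would limit (c) — the baseline figure is 611, less than the 656 limit — but (i) sets (h) aside: (i) operates against (h): a current Tier 6 Declaration is held. (j) would limit (i) — a current Schedule 2 Exemption Letter is held — but (k) sets (j) aside: (k) applies — a current Schedule E Declaration is held. (l) applies (the compliance score is 47 points, less than the 61 points limit), but yields to (m): (m) is triggered — a current Category 6 Declaration is held. (n), which would lift (m), is not engaged — no sales are for resale. Exception (c) stands.
Exception (d) requires that the prepared meals are produced in the seller's home kitchen; but the prepared meals are made in a commercial kitchen, not a home kitchen, so (d) is unavailable.
Exception (e) does not apply: items are sold unlabelled.

No — exception (c) applies; Tessa is not required to hold a food-handler permit.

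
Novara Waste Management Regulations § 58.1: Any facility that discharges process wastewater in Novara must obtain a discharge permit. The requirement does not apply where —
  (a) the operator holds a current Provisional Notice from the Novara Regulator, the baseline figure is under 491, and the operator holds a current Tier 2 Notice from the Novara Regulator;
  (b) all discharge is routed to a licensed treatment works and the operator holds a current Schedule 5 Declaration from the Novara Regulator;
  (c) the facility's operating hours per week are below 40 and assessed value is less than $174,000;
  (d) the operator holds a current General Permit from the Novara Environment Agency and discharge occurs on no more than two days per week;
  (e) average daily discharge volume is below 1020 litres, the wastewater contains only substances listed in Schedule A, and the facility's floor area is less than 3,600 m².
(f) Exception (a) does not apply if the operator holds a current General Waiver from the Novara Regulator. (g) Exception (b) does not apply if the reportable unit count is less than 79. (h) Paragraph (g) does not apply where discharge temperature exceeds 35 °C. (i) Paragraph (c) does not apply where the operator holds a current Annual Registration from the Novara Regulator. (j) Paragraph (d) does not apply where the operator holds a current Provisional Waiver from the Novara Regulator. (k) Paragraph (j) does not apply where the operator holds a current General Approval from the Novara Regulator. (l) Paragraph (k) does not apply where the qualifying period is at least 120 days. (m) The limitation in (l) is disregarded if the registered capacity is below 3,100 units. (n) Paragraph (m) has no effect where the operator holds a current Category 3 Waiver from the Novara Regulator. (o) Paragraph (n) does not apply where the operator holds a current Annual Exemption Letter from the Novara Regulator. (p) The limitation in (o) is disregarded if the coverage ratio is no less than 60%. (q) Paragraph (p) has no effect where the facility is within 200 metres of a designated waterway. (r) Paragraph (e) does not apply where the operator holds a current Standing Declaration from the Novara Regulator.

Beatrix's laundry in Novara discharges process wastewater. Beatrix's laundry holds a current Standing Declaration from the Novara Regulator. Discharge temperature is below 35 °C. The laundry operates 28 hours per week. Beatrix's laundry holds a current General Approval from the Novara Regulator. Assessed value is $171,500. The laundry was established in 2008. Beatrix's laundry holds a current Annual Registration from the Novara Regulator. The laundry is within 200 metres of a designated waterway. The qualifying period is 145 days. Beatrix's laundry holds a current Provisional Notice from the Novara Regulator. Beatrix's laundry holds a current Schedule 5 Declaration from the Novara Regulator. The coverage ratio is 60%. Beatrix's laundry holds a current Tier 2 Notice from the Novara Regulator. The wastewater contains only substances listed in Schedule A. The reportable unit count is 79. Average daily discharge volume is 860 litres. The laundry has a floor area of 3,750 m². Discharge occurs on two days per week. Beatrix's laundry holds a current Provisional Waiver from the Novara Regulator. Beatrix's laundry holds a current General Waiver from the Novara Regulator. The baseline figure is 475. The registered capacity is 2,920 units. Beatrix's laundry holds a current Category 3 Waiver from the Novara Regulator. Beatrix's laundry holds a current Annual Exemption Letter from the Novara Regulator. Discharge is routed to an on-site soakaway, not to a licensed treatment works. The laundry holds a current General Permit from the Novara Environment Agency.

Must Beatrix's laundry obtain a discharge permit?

No — exception (d) applies; Beatrix's laundry is not required to obtain a discharge permit.

Exception (a): a current Provisional Notice is held; the baseline figure is 475, under the 491 limit; a current Tier 2 Notice is held — every condition holds. However, paragraph (f) must be considered: (f) operates — a current General Waiver is held. So (a) is unavailable.
Exception (b) does not apply: discharge is not routed to a licensed treatment works.
All of (c)'s requirements are met (the facility's operating hours per week are 28, below the 40 limit; assessed value is $171,500, less than the $174,000 limit). However, paragraph (i) must be considered: (i) is engaged — a current Annual Registration is held. (c) is therefore removed.
Exception (d): a current General Permit is held; discharge occurs on no more than two days per week — every condition holds. Under paragraphs (j)–(q): (j) is engaged (a current Provisional Waiver is held), but yields to (k): (k) operates against (j): a current General Approval is held. (l) would limit (k) — the qualifying period is 145 days, meeting the 120 days threshold — but (m) sets (l) aside: (m) is engaged — the registered capacity is 2,920 units, below the 3,100 units limit. (n) would limit (m) — a current Category 3 Waiver is held — but (o) sets (n) aside: (o) is engaged — a current Annual Exemption Letter is held. (p) would limit (o) — the coverage ratio is 60%, meeting the 60% threshold — but (q) sets (p) aside: (q) operates against (p): the laundry is within 200 m of a designated waterway. So (d) applies.
Exception (e) requires that the facility's floor area is less than 3,600 m²; but the facility's floor area is 3,750 m², not less than 3,600 m², so (e) is unavailable.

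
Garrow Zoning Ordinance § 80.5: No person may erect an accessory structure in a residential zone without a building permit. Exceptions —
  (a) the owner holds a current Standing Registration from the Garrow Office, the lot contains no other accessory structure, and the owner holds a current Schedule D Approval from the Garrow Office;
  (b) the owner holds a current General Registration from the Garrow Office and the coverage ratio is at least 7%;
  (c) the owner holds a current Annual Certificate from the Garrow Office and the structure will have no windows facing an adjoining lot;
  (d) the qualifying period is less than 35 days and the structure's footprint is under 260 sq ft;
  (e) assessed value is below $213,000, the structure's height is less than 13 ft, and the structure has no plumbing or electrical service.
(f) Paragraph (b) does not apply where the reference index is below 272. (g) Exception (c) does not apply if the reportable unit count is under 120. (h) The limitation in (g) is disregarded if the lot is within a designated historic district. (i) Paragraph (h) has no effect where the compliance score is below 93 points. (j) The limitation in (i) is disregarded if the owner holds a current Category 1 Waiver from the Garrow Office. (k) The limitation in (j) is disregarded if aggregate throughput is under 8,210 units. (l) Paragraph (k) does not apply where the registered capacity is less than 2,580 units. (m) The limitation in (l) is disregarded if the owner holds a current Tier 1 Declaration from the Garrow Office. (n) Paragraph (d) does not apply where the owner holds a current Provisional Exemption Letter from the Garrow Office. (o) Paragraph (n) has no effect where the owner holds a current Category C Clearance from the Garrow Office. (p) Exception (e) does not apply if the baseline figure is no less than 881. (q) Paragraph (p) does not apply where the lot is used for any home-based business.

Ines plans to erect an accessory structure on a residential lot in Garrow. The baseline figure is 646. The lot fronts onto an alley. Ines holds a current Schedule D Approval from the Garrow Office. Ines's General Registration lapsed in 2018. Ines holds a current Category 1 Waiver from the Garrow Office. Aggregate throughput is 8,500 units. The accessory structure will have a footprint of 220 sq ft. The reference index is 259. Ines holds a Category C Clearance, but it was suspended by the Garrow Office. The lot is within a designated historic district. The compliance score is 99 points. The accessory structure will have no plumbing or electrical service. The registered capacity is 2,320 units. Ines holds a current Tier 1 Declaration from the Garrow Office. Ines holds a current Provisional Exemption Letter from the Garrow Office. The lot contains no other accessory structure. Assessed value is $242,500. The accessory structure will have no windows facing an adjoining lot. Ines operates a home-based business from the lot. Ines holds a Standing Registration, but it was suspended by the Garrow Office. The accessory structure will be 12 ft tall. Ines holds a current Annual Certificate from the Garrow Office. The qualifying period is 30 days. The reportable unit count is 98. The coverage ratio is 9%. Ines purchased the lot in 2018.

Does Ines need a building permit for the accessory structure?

No — exception (c) applies; Ines does not need a building permit.

Exception (a) does not apply: no current Standing Registration is held.
Exception (b) fails — the General Registration is not current.
Exception (c) is satisfied on its face — a current Annual Certificate is held; no windows face an adjoining lot. Under paragraphs (g)–(m): (g) is triggered (the reportable unit count is 98, under the 120 limit), but is overridden by (h): (h) is engaged — the lot is in a historic district. (i), which would lift (h), is not triggered — the compliance score is 99 points, not below 93 points. So (c) applies.
Exception (d) is satisfied on its face — the qualifying period is 30 days, less than the 35 days limit; the structure's footprint is 220 sq ft, under the 260 sq ft limit. But applying paragraphs (n)–(o): (n) operates — a current Provisional Exemption Letter is held. (o) is inapplicable (the Category C Clearance is not current), so (n) stands. (d) is therefore removed.
Exception (e) does not apply: assessed value is $242,500, not below $213,000.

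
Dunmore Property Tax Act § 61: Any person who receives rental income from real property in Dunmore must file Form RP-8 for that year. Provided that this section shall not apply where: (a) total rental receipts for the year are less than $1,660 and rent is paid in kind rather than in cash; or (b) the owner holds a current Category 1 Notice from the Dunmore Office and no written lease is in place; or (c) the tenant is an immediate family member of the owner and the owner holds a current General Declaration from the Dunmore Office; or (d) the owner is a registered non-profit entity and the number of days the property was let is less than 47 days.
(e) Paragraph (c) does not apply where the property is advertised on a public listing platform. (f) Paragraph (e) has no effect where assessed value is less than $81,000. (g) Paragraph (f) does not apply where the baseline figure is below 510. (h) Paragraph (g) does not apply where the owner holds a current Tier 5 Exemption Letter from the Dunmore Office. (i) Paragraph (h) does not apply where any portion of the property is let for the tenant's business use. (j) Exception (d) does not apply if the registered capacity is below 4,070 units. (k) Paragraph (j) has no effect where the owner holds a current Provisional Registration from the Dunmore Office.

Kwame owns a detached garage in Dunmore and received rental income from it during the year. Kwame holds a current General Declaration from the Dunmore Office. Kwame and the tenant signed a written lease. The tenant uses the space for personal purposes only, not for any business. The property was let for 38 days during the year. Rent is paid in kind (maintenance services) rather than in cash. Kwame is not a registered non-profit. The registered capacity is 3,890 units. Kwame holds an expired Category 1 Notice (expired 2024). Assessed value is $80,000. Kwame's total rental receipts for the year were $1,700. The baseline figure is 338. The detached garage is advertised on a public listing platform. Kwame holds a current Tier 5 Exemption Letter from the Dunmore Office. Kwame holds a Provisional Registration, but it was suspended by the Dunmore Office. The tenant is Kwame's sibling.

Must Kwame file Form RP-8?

Exception (a) fails — total rental receipts for the year are $1,700, not less than $1,660.
Exception (b) does not apply: there is no Category 1 Notice in force.
All of (c)'s requirements are met (the tenant is an immediate family member; a current General Declaration is held). Considering the limiting provisions: (e) would limit (c) — the property is publicly advertised — but (f) sets (e) aside: (f) operates against (e): assessed value is $80,000, less than the $81,000 limit. (g) applies (the baseline figure is 338, below the 510 limit), but is set aside by (h): (h) operates — a current Tier 5 Exemption Letter is held. (i), which would lift (h), is not engaged — the space is used for personal purposes only. (c) remains available.
Exception (d) requires that the owner is a registered non-profit entity; but Kwame is not a registered non-profit, so (d) is unavailable.

No — exception (c) applies; Kwame is not required to file Form RP-8.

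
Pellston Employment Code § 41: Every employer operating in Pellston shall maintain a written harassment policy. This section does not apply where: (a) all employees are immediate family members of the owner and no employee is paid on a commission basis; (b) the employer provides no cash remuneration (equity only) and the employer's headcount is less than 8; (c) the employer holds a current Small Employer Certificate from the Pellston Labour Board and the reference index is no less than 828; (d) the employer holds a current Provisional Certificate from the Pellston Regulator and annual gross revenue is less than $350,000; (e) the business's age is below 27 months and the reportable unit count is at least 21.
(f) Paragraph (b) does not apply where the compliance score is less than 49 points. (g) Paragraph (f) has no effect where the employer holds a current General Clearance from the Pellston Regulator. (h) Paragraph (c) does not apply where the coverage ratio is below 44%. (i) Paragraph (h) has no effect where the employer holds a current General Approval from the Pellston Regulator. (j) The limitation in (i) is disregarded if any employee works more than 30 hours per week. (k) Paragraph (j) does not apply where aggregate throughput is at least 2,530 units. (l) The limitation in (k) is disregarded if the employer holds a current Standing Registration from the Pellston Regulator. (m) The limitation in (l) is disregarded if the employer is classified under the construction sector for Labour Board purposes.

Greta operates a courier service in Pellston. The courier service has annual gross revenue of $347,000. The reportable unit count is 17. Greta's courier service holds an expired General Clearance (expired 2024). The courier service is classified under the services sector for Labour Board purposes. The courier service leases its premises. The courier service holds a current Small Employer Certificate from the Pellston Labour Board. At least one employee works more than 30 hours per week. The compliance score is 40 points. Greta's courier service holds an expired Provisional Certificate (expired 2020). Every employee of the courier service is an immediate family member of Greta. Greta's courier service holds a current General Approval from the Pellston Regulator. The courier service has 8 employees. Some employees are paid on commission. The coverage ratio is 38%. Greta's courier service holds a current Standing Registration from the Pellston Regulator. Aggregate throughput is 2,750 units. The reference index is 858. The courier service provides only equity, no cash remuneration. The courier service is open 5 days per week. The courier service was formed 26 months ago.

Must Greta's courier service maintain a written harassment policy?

Exception (a) requires that no employee is paid on a commission basis; but some employees are paid on commission, so (a) is unavailable.
Exception (b) requires that the employer's headcount is less than 8; but the employer's headcount is 8, not less than 8, so (b) is unavailable.
Exception (c) is satisfied on its face — a current Small Employer Certificate is held; the reference index is 858, meeting the 828 threshold. But: (h) is engaged — the coverage ratio is 38%, below the 44% limit. (i) is triggered (a current General Approval is held), but is overridden by (j): (j) is triggered — at least one employee exceeds 30 hours/week. (k) applies (aggregate throughput is 2,750 units, meeting the 2,530 units threshold), but is displaced by (l): (l) operates against (k): a current Standing Registration is held. (m), which would lift (l), is not engaged — the courier service is classified under the services sector. Exception (c) does not apply.
Exception (d) requires that the employer holds a current Provisional Certificate from the Pellston Regulator; but no current Provisional Certificate is held, so (d) is unavailable.
Exception (e) requires that the reportable unit count is at least 21; but the reportable unit count is 17, short of 21, so (e) is unavailable.
None of the exceptions is available; § 41 applies in full.

Yes — Greta's courier service must maintain a written harassment policy.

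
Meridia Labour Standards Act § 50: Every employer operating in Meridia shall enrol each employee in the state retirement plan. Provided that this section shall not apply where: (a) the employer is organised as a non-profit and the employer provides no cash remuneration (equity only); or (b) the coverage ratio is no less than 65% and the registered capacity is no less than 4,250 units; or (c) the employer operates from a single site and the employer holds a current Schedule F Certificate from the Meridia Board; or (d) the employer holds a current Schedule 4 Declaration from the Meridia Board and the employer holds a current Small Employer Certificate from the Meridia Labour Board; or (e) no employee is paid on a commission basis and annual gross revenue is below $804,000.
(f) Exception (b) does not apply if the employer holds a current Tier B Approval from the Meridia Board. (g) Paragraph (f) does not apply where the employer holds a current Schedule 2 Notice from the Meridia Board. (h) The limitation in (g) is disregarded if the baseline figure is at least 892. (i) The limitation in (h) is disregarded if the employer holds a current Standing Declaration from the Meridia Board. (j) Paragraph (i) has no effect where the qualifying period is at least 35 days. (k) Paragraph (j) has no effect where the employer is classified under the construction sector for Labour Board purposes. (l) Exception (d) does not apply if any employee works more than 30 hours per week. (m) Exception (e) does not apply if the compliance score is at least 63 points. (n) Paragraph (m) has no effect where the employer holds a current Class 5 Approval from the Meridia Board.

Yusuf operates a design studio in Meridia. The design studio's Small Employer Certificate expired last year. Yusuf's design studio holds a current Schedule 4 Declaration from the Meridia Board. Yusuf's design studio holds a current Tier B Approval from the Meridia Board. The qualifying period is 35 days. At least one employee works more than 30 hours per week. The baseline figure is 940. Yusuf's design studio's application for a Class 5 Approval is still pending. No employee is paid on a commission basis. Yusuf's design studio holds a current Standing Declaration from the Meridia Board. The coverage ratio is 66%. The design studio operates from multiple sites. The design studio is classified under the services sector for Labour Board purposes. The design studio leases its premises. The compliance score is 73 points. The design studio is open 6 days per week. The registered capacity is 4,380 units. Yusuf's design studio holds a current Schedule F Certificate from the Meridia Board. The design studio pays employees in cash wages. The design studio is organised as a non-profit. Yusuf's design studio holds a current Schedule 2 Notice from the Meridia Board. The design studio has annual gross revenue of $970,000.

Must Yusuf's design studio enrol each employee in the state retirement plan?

Yes — Yusuf's design studio must enrol each employee in the state retirement plan.

Exception (a) requires that the employer provides no cash remuneration (equity only); but employees are paid cash wages, so (a) is unavailable.
Exception (b) is satisfied on its face — the coverage ratio is 66%, meeting the 65% threshold; the registered capacity is 4,380 units, meeting the 4,250 units threshold. But applying paragraphs (f)–(k): (f) operates against (b): a current Tier B Approval is held. (g) would limit (f) — a current Schedule 2 Notice is held — but (h) sets (g) aside: (h) operates against (g): the baseline figure is 940, meeting the 892 threshold. (i) would limit (h) — a current Standing Declaration is held — but (j) sets (i) aside: (j) operates — the qualifying period is 35 days, meeting the 35 days threshold. (k) is not engaged (the design studio is classified under the services sector), so (j) stands. Exception (b) does not apply.
Exception (c) requires that the employer operates from a single site; but the employer operates from multiple sites, so (c) is unavailable.
Exception (d) requires that the employer holds a current Small Employer Certificate from the Meridia Labour Board; but the Small Employer Certificate has expired, so (d) is unavailable.
Exception (e) does not apply: annual gross revenue is $970,000, not below $804,000.
No exception is made out. Yusuf's design studio falls within the general rule.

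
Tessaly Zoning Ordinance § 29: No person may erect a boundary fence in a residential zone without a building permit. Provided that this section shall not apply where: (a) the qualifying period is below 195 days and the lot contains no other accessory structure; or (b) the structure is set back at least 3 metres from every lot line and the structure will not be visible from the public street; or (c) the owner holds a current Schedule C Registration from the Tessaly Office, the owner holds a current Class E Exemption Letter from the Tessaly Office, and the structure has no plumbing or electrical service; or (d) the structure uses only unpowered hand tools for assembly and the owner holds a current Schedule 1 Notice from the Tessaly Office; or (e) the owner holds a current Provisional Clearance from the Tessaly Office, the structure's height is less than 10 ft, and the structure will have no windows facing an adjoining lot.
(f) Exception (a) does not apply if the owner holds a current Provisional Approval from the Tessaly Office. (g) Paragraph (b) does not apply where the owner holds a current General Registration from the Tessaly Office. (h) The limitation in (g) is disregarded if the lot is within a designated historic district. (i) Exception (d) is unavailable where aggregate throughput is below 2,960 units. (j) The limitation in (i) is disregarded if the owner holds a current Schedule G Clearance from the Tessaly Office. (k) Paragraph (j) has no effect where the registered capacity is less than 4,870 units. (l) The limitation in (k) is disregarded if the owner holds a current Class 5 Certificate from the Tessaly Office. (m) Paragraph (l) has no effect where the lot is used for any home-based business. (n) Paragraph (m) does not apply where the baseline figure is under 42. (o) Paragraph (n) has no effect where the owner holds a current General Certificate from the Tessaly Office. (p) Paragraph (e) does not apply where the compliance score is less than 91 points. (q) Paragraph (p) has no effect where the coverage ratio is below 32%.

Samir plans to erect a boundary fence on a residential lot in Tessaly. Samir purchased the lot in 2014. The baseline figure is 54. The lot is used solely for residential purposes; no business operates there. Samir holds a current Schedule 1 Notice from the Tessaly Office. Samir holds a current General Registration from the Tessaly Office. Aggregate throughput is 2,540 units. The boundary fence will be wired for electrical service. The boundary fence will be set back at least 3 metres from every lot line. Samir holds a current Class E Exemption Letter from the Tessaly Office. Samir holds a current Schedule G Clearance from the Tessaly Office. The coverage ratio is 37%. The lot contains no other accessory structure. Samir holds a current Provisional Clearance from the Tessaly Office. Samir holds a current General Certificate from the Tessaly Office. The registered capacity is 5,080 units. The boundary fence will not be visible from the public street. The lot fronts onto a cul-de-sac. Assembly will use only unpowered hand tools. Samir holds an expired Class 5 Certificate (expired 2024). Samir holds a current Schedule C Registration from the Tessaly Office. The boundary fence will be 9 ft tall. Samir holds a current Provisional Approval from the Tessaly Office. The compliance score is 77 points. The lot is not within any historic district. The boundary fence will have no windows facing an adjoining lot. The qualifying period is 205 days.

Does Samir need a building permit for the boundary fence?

No — exception (d) applies; Samir does not need a building permit.

Exception (a) fails — the qualifying period is 205 days, not below 195 days.
Exception (b): the setback is at least 3 m on every side; the structure will not be visible from the street — every condition holds. But: (g) is triggered — a current General Registration is held. (h), which would lift (g), does not operate here — the lot is not in a historic district. Exception (b) does not apply.
Exception (c) fails — electrical service is planned.
All of (d)'s requirements are met (assembly uses only hand tools; a current Schedule 1 Notice is held). As to paragraphs (i)–(o): (i) is triggered (aggregate throughput is 2,540 units, below the 2,960 units limit), but is displaced by (j): (j) operates — a current Schedule G Clearance is held. (k) does not operate here (the registered capacity is 5,080 units, not less than 4,870 units), so (j) stands. (d) remains available.
All of (e)'s requirements are met (a current Provisional Clearance is held; the structure's height is 9 ft, less than the 10 ft limit; no windows face an adjoining lot). But applying paragraphs (p)–(q): (p) operates against (e): the compliance score is 77 points, less than the 91 points limit. (q), which would lift (p), is inapplicable — the coverage ratio is 37%, not below 32%. So (e) is unavailable.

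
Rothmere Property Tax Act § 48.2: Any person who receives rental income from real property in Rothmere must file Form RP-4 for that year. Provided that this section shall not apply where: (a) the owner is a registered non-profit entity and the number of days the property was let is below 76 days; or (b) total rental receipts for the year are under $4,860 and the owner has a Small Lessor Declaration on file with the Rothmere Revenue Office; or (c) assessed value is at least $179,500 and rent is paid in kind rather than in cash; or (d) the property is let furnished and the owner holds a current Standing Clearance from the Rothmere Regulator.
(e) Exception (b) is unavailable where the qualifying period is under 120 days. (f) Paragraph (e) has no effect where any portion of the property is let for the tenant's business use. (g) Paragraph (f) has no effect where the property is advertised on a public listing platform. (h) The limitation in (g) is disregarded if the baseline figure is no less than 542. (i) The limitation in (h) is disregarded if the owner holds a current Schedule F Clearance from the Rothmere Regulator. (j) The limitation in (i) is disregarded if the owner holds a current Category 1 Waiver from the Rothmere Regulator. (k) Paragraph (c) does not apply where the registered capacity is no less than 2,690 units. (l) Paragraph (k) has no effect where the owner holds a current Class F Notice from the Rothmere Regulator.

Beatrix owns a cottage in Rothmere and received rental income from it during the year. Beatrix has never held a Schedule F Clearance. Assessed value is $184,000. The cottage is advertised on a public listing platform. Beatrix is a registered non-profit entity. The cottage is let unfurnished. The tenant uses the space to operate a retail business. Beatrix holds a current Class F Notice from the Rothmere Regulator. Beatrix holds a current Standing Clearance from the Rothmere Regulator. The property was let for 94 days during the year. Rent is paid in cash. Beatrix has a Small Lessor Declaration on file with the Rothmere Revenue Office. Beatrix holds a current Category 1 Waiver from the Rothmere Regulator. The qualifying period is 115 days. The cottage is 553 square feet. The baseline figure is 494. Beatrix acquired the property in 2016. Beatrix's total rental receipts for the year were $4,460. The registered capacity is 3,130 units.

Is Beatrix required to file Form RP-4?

Exception (a) fails — the number of days the property was let is 94 days, not below 76 days.
Exception (b)'s conditions are all satisfied: total rental receipts for the year are $4,460, under the $4,860 limit; a Small Lessor Declaration is on file. But applying paragraphs (e)–(j): (e) operates against (b): the qualifying period is 115 days, under the 120 days limit. (f) operates (the space is let for business use), but yields to (g): (g) operates against (f): the property is publicly advertised. (h) is not engaged (the baseline figure is 494, short of 542), so (g) stands. Exception (b) does not apply.
Exception (c) does not apply: rent is paid in cash.
Exception (d) fails — the property is let unfurnished.
Every exception is unavailable, so the rule governs.

Yes — Beatrix must file Form RP-4.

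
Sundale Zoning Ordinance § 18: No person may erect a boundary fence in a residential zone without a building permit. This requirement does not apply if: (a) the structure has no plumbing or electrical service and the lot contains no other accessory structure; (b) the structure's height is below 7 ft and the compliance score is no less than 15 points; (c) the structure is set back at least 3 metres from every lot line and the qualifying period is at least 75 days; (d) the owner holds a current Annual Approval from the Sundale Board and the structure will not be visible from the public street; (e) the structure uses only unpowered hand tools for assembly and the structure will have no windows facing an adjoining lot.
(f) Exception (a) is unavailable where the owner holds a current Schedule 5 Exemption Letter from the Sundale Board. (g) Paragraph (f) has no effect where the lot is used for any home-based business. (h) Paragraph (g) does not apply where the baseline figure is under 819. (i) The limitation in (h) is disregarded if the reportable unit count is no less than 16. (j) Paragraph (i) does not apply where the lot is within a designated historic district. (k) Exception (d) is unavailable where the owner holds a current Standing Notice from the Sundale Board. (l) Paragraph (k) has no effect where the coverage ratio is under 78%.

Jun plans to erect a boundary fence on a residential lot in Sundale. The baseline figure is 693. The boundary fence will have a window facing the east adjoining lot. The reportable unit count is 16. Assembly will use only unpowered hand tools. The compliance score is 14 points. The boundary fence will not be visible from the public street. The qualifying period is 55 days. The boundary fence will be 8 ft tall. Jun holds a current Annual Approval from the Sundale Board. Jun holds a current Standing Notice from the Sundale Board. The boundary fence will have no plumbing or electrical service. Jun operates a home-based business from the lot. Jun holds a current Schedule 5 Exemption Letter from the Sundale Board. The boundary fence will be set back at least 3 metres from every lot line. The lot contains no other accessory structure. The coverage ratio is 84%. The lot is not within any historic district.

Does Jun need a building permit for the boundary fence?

No — exception (a) applies; Jun does not need a building permit.

Exception (a)'s conditions are all satisfied: there is no plumbing or electrical service; the lot has no other accessory structure. Under paragraphs (f)–(j): (f) is engaged (a current Schedule 5 Exemption Letter is held), but is set aside by (g): (g) applies — a home-based business operates on the lot. (h) would limit (g) — the baseline figure is 693, under the 819 limit — but (i) sets (h) aside: (i) operates against (h): the reportable unit count is 16, meeting the 16 threshold. (j), which would lift (i), is not triggered — the lot is not in a historic district. (a) remains available.
Exception (b) does not apply: the structure's height is 8 ft, not below 7 ft.
Exception (c) fails — the qualifying period is 55 days, short of 75 days.
Exception (d)'s conditions are all satisfied: a current Annual Approval is held; the structure will not be visible from the street. But: (k) is engaged — a current Standing Notice is held. (l), which would lift (k), is not triggered — the coverage ratio is 84%, not under 78%. (d) is therefore removed.
Exception (e) requires that the structure will have no windows facing an adjoining lot; but a window faces an adjoining lot, so (e) is unavailable.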